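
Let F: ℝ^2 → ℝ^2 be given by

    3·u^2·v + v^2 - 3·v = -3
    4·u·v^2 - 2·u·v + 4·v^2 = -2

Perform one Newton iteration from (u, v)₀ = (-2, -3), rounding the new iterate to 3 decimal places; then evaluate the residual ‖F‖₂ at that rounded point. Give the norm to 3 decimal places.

13.846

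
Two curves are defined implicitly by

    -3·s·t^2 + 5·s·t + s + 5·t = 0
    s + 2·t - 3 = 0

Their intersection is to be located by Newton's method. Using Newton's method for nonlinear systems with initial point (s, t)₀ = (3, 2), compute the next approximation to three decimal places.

(-2.571, 2.786)

At (3, 2): F = (7.000, 4.000).
Jacobian J = [[-3·t^2 + 5·t + 1, -6·s·t + 5·s + 5], [1, 2]].
At the point, J = [[-1.000, -16.000], [1.000, 2.000]] (det J = 14.000).
Solving J·Δ = −F gives Δ = (-5.571, 0.786).
Then the next iterate is (s, t)₁ = (-2.571, 2.786).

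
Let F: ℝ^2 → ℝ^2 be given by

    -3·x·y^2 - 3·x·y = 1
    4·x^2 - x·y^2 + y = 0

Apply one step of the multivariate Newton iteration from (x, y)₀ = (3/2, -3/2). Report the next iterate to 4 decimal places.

(0.8889, -1.1667)

At (3/2, -3/2): F = (-4.3750, 4.1250).
Jacobian J = [[-3·y^2 - 3·y, -6·x·y - 3·x], [8·x - y^2, -2·x·y + 1]].
At the point, J = [[-2.2500, 9.0000], [9.7500, 5.5000]] (det J = -100.1250).
Solving J·Δ = −F gives Δ = (-0.6111, 0.3333).
Then the next iterate is (x, y)₁ = (0.8889, -1.1667).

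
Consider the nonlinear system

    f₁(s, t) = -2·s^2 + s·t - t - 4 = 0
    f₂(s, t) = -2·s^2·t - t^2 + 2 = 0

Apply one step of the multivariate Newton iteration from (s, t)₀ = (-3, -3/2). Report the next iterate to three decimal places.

At (-3, -3/2): F = (-16.000, 26.750).
Jacobian J = [[-4·s + t, s - 1], [-4·s·t, -2·s^2 - 2·t]].
At the point, J = [[10.500, -4.000], [-18.000, -15.000]] (det J = -229.500).
Solving J·Δ = −F gives Δ = (1.512, -0.031).
Then the next iterate is (s, t)₁ = (-1.488, -1.531).

(-1.488, -1.531)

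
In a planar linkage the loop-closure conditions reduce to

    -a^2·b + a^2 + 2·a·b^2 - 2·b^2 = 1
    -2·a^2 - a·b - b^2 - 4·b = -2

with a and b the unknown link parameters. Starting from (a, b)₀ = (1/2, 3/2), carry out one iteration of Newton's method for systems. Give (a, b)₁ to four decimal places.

At (1/2, 3/2): F = (-3.3750, -7.5000).
Jacobian J = [[-2·a·b + 2·a + 2·b^2, -a^2 + 4·a·b - 4·b], [-4·a - b, -a - 2·b - 4]].
At the point, J = [[4.0000, -3.2500], [-3.5000, -7.5000]] (det J = -41.3750).
Solving J·Δ = −F gives Δ = (0.0227, -1.0106).
Then the next iterate is (a, b)₁ = (0.5227, 0.4894).

(0.5227, 0.4894)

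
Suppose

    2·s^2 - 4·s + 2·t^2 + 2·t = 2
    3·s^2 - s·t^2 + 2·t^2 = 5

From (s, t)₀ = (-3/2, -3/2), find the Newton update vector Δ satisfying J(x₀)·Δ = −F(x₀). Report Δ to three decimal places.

(1.108, -0.271)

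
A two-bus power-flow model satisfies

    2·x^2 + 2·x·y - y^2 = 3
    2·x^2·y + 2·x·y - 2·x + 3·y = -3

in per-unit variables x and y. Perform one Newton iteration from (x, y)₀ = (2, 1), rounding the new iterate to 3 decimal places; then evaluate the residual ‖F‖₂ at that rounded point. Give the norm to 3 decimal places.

4.524

At (2, 1): F = (8.000, 14.000).
Jacobian J = [[4·x + 2·y, 2·x - 2·y], [4·x·y + 2·y - 2, 2·x^2 + 2·x + 3]].
At the point, J = [[10.000, 2.000], [8.000, 15.000]] (det J = 134.000).
Solving J·Δ = −F gives Δ = (-0.687, -0.567).
Then the next iterate is (x, y)₁ = (1.313, 0.433).
Re-evaluating at (1.313, 0.433): F = (1.39751, 4.30302), so ‖F‖₂ = 4.524.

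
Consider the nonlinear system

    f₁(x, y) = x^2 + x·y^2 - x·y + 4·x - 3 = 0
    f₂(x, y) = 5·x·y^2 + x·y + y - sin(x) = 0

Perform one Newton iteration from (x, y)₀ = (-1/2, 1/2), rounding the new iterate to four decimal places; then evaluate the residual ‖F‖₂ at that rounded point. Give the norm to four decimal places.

12.1806

At (-1/2, 1/2): F = (-4.6250, 0.104426).
Jacobian J = [[2·x + y^2 - y + 4, 2·x·y - x], [5·y^2 + y - cos(x), 10·x·y + x + 1]].
At the point, J = [[2.7500, 0.0000], [0.872417, -2.0000]] (det J = -5.5000).
Solving J·Δ = −F gives Δ = (1.6818, 0.7858).
Then the next iterate is (x, y)₁ = (1.1818, 1.2858).
Re-evaluating at (1.1818, 1.2858): F = (3.558141, 11.649309), so ‖F‖₂ = 12.1806.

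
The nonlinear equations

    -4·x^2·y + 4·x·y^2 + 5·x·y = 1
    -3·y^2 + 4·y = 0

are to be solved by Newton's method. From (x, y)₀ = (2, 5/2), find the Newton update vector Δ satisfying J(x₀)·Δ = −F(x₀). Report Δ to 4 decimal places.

At (2, 5/2): F = (34.0000, -8.7500).
Jacobian J = [[-8·x·y + 4·y^2 + 5·y, -4·x^2 + 8·x·y + 5·x], [0, -6·y + 4]].
At the point, J = [[-2.5000, 34.0000], [0.0000, -11.0000]] (det J = 27.5000).
Solving J·Δ = −F gives Δ = (2.7818, -0.7955).

(2.7818, -0.7955)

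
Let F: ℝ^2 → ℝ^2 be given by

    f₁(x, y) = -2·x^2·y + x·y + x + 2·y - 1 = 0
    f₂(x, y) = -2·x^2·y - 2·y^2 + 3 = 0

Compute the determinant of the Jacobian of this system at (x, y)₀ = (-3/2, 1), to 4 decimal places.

J = [[-4·x·y + y + 1, -2·x^2 + x + 2], [-4·x·y, -2·x^2 - 4·y]].
At the point, J = [[8.0000, -4.0000], [6.0000, -8.5000]].
det J = -44.0000.

-44.0000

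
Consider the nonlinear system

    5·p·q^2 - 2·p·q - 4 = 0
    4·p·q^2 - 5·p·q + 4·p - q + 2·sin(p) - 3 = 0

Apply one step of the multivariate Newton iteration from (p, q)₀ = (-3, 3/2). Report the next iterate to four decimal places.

(-7.4665, -0.1820)

At (-3, 3/2): F = (-28.7500, -21.282240).
Jacobian J = [[5·q^2 - 2·q, 10·p·q - 2·p], [4·q^2 - 5·q + 2·cos(p) + 4, 8·p·q - 5·p - 1]].
At the point, J = [[8.2500, -39.0000], [3.520015, -22.0000]] (det J = -44.219415).
Solving J·Δ = −F gives Δ = (-4.4665, -1.6820).
Then the next iterate is (p, q)₁ = (-7.4665, -0.1820).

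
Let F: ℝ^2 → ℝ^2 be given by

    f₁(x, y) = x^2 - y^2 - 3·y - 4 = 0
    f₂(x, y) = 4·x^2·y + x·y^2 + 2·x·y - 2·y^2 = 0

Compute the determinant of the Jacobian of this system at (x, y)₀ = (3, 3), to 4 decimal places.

1071.0000

J = [[2·x, -2·y - 3], [8·x·y + y^2 + 2·y, 4·x^2 + 2·x·y + 2·x - 4·y]].
At the point, J = [[6.0000, -9.0000], [87.0000, 48.0000]].
det J = 1071.0000.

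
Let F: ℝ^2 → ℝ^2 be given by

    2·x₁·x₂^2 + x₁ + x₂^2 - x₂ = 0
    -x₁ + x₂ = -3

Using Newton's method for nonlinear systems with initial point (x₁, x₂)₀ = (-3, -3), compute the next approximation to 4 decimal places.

At (-3, -3): F = (-45.0000, 3.0000).
Jacobian J = [[2·x₂^2 + 1, 4·x₁·x₂ + 2·x₂ - 1], [-1, 1]].
At the point, J = [[19.0000, 29.0000], [-1.0000, 1.0000]] (det J = 48.0000).
Solving J·Δ = −F gives Δ = (2.7500, -0.2500).
Then the next iterate is (x₁, x₂)₁ = (-0.2500, -3.2500).

(-0.2500, -3.2500)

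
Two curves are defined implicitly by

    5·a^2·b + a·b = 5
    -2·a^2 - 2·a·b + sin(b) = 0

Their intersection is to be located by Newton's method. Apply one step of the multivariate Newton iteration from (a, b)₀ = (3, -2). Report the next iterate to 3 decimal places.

At (3, -2): F = (-101.000, -6.90930).
Jacobian J = [[10·a·b + b, 5·a^2 + a], [-4·a - 2·b, -2·a + cos(b)]].
At the point, J = [[-62.000, 48.000], [-8.000, -6.41615]] (det J = 781.80110).
Solving J·Δ = −F gives Δ = (-1.253, 0.486).
Then the next iterate is (a, b)₁ = (1.747, -1.514).

(1.747, -1.514)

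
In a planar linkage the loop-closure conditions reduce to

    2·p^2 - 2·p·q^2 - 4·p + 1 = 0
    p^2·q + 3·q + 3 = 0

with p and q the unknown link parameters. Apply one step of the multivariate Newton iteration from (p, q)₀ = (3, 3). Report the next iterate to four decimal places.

At (3, 3): F = (-47.0000, 39.0000).
Jacobian J = [[4·p - 2·q^2 - 4, -4·p·q], [2·p·q, p^2 + 3]].
At the point, J = [[-10.0000, -36.0000], [18.0000, 12.0000]] (det J = 528.0000).
Solving J·Δ = −F gives Δ = (-1.5909, -0.8636).
Then the next iterate is (p, q)₁ = (1.4091, 2.1364).

(1.4091, 2.1364)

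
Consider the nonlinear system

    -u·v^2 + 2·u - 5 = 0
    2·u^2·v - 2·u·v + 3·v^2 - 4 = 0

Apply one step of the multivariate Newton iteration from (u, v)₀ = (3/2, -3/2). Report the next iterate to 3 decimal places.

(0.182, -0.379)

At (3/2, -3/2): F = (-5.375, 0.500).
Jacobian J = [[-v^2 + 2, -2·u·v], [4·u·v - 2·v, 2·u^2 - 2·u + 6·v]].
At the point, J = [[-0.250, 4.500], [-6.000, -7.500]] (det J = 28.875).
Solving J·Δ = −F gives Δ = (-1.318, 1.121).
Then the next iterate is (u, v)₁ = (0.182, -0.379).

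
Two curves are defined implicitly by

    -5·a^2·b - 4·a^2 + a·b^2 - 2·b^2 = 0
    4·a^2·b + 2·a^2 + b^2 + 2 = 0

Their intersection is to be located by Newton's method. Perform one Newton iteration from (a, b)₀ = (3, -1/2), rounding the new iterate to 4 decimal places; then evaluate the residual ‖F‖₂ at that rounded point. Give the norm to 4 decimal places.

4.2363

At (3, -1/2): F = (-13.2500, 2.2500).
Jacobian J = [[-10·a·b - 8·a + b^2, -5·a^2 + 2·a·b - 4·b], [8·a·b + 4·a, 4·a^2 + 2·b]].
At the point, J = [[-8.7500, -46.0000], [0.0000, 35.0000]] (det J = -306.2500).
Solving J·Δ = −F gives Δ = (-1.1763, -0.0643).
Then the next iterate is (a, b)₁ = (1.8237, -0.5643).
Re-evaluating at (1.8237, -0.5643): F = (-3.975692, 1.463018), so ‖F‖₂ = 4.2363.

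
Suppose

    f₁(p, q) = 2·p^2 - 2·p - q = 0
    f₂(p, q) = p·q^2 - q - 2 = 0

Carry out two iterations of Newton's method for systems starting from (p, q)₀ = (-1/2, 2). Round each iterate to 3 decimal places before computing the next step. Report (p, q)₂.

(0.524, -1.602)

At (-1/2, 2): F = (-0.500, -6.000).
Jacobian J = [[4·p - 2, -1], [q^2, 2·p·q - 1]].
At the point, J = [[-4.000, -1.000], [4.000, -3.000]] (det J = 16.000).
Solving J·Δ = −F gives Δ = (0.281, -1.625).
Then the next iterate is (p, q)₁ = (-0.219, 0.375).
Round to (-0.219, 0.375) and repeat: F = (0.15892, -2.40580), J = [[-2.876, -1.000], [0.14062, -1.16425]].
Δ = (0.743, -1.977), so (p, q)₂ = (0.524, -1.602).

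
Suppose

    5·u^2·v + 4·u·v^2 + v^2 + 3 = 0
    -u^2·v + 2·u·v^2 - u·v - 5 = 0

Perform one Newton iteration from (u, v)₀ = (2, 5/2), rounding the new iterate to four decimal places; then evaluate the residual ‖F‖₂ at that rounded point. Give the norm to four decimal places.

31.0572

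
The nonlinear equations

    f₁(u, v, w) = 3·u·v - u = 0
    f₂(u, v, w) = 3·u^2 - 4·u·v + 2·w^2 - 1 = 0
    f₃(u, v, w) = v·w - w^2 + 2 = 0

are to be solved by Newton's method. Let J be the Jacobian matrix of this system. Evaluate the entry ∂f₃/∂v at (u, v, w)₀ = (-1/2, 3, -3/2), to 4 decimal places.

∂f₃/∂v = w.
At (-1/2, 3, -3/2) this is -1.5000.

-1.5000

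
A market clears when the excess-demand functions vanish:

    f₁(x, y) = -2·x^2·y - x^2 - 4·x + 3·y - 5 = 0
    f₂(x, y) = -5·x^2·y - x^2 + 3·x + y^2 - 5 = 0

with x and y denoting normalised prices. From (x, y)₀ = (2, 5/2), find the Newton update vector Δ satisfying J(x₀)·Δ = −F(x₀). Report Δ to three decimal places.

(-1.265, 1.185)

At (2, 5/2): F = (-29.500, -46.750).
Jacobian J = [[-4·x·y - 2·x - 4, -2·x^2 + 3], [-10·x·y - 2·x + 3, -5·x^2 + 2·y]].
At the point, J = [[-28.000, -5.000], [-51.000, -15.000]] (det J = 165.000).
Solving J·Δ = −F gives Δ = (-1.265, 1.185).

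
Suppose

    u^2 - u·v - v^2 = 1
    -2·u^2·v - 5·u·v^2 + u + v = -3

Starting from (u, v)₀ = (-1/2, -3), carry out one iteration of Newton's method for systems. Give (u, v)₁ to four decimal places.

(-0.5351, -1.2584)

At (-1/2, -3): F = (-11.2500, 23.5000).
Jacobian J = [[2·u - v, -u - 2·v], [-4·u·v - 5·v^2 + 1, -2·u^2 - 10·u·v + 1]].
At the point, J = [[2.0000, 6.5000], [-50.0000, -14.5000]] (det J = 296.0000).
Solving J·Δ = −F gives Δ = (-0.0351, 1.7416).
Then the next iterate is (u, v)₁ = (-0.5351, -1.2584).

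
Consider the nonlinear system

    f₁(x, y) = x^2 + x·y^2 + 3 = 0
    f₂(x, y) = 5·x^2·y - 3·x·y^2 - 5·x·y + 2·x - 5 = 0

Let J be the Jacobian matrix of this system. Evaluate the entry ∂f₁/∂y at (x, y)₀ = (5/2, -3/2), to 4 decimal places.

-7.5000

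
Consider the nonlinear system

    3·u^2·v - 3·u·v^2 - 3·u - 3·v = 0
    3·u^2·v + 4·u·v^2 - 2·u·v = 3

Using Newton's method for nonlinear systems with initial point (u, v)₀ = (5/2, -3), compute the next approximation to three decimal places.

(1.713, -1.960)

At (5/2, -3): F = (-122.250, 45.750).
Jacobian J = [[6·u·v - 3·v^2 - 3, 3·u^2 - 6·u·v - 3], [6·u·v + 4·v^2 - 2·v, 3·u^2 + 8·u·v - 2·u]].
At the point, J = [[-75.000, 60.750], [-3.000, -46.250]] (det J = 3651.000).
Solving J·Δ = −F gives Δ = (-0.787, 1.040).
Then the next iterate is (u, v)₁ = (1.713, -1.960).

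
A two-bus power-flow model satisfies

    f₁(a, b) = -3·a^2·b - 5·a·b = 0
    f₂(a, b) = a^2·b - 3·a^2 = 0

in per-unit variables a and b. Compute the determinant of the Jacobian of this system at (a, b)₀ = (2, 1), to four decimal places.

-244.0000

J = [[-6·a·b - 5·b, -3·a^2 - 5·a], [2·a·b - 6·a, a^2]].
At the point, J = [[-17.0000, -22.0000], [-8.0000, 4.0000]].
det J = -244.0000.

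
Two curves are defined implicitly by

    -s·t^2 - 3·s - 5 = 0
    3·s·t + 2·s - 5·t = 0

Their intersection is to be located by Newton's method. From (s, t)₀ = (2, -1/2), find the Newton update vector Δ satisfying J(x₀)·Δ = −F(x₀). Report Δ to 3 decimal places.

(-4.353, -1.324)

At (2, -1/2): F = (-11.500, 3.500).
Jacobian J = [[-t^2 - 3, -2·s·t], [3·t + 2, 3·s - 5]].
At the point, J = [[-3.250, 2.000], [0.500, 1.000]] (det J = -4.250).
Solving J·Δ = −F gives Δ = (-4.353, -1.324).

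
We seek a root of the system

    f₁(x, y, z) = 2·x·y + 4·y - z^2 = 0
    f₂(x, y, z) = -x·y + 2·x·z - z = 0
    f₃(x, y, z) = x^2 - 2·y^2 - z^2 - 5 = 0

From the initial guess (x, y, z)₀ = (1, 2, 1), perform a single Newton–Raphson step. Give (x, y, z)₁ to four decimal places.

(0.3750, 0.3750, 0.3750)

At (1, 2, 1): F = (11.0000, -1.0000, -13.0000).
Jacobian J = [[2·y, 2·x + 4, -2·z], [-y + 2·z, -x, 2·x - 1], [2·x, -4·y, -2·z]].
At the point, J = [[4.0000, 6.0000, -2.0000], [0.0000, -1.0000, 1.0000], [2.0000, -8.0000, -2.0000]] (det J = 48.0000).
Solving J·Δ = −F gives Δ = (-0.6250, -1.6250, -0.6250).
Then the next iterate is (x, y, z)₁ = (0.3750, 0.3750, 0.3750).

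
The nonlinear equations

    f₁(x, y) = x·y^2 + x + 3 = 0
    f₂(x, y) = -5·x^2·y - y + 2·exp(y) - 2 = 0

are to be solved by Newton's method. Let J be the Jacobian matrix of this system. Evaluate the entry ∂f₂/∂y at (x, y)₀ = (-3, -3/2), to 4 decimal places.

-45.5537

∂f₂/∂y = -5·x^2 + 2·exp(y) - 1.
At (-3, -3/2) this is -45.5537.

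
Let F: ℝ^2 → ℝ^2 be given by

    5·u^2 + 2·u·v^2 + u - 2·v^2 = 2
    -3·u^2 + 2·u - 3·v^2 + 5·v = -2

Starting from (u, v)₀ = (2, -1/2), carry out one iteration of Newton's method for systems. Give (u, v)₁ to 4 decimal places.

(1.0428, -0.5403)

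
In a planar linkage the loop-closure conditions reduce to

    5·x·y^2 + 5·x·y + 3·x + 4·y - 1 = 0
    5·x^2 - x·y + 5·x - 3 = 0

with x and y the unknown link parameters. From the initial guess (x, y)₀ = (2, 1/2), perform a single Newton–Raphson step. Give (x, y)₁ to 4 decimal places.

(0.9144, 0.2012)

At (2, 1/2): F = (14.5000, 26.0000).
Jacobian J = [[5·y^2 + 5·y + 3, 10·x·y + 5·x + 4], [10·x - y + 5, -x]].
At the point, J = [[6.7500, 24.0000], [24.5000, -2.0000]] (det J = -601.5000).
Solving J·Δ = −F gives Δ = (-1.0856, -0.2988).
Then the next iterate is (x, y)₁ = (0.9144, 0.2012).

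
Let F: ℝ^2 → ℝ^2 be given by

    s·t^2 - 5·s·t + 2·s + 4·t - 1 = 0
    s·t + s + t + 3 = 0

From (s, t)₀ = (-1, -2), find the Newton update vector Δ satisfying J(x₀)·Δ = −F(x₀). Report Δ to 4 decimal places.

(2.0000, -0.5385)

At (-1, -2): F = (-25.0000, 2.0000).
Jacobian J = [[t^2 - 5·t + 2, 2·s·t - 5·s + 4], [t + 1, s + 1]].
At the point, J = [[16.0000, 13.0000], [-1.0000, 0.0000]] (det J = 13.0000).
Solving J·Δ = −F gives Δ = (2.0000, -0.5385).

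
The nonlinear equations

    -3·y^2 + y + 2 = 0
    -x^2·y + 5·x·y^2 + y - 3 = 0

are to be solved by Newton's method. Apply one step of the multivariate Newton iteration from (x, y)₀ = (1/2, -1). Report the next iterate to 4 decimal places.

(0.9107, -0.7143)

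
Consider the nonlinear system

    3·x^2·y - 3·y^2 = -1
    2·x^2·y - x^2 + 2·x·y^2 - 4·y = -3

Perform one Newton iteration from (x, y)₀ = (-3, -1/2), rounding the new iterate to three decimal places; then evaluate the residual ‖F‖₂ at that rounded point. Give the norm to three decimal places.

5.117

At (-3, -1/2): F = (-13.250, -14.500).
Jacobian J = [[6·x·y, 3·x^2 - 6·y], [4·x·y - 2·x + 2·y^2, 2·x^2 + 4·x·y - 4]].
At the point, J = [[9.000, 30.000], [12.500, 20.000]] (det J = -195.000).
Solving J·Δ = −F gives Δ = (0.872, 0.180).
Then the next iterate is (x, y)₁ = (-2.128, -0.320).
Re-evaluating at (-2.128, -0.320): F = (-3.65445, -3.58236), so ‖F‖₂ = 5.117.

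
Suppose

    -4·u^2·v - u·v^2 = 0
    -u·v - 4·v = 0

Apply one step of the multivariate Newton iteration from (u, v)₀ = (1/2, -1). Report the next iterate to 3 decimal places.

At (1/2, -1): F = (0.500, 4.500).
Jacobian J = [[-8·u·v - v^2, -4·u^2 - 2·u·v], [-v, -u - 4]].
At the point, J = [[3.000, 0.000], [1.000, -4.500]] (det J = -13.500).
Solving J·Δ = −F gives Δ = (-0.167, 0.963).
Then the next iterate is (u, v)₁ = (0.333, -0.037).

(0.333, -0.037)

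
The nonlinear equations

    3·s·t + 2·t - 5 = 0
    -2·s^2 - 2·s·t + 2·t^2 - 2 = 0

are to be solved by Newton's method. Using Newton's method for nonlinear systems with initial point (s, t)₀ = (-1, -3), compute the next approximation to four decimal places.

At (-1, -3): F = (-2.0000, 8.0000).
Jacobian J = [[3·t, 3·s + 2], [-4·s - 2·t, -2·s + 4·t]].
At the point, J = [[-9.0000, -1.0000], [10.0000, -10.0000]] (det J = 100.0000).
Solving J·Δ = −F gives Δ = (-0.2800, 0.5200).
Then the next iterate is (s, t)₁ = (-1.2800, -2.4800).

(-1.2800, -2.4800)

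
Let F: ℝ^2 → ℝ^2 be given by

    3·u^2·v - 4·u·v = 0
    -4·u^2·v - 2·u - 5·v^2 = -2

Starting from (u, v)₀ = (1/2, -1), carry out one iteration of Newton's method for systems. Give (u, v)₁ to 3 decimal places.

At (1/2, -1): F = (1.250, -3.000).
Jacobian J = [[6·u·v - 4·v, 3·u^2 - 4·u], [-8·u·v - 2, -4·u^2 - 10·v]].
At the point, J = [[1.000, -1.250], [2.000, 9.000]] (det J = 11.500).
Solving J·Δ = −F gives Δ = (-0.652, 0.478).
Then the next iterate is (u, v)₁ = (-0.152, -0.522).

(-0.152, -0.522)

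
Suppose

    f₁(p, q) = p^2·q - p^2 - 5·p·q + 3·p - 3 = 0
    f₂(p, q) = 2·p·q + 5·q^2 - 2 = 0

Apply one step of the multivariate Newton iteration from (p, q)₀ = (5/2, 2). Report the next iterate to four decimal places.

(-4.7500, 2.0400)

At (5/2, 2): F = (-14.2500, 28.0000).
Jacobian J = [[2·p·q - 2·p - 5·q + 3, p^2 - 5·p], [2·q, 2·p + 10·q]].
At the point, J = [[-2.0000, -6.2500], [4.0000, 25.0000]] (det J = -25.0000).
Solving J·Δ = −F gives Δ = (-7.2500, 0.0400).
Then the next iterate is (p, q)₁ = (-4.7500, 2.0400).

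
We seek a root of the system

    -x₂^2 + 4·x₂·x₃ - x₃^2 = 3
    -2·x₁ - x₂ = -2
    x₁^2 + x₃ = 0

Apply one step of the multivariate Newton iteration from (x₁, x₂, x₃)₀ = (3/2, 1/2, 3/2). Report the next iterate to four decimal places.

(0.6071, 0.7857, 0.4286)

At (3/2, 1/2, 3/2): F = (-2.5000, -1.5000, 3.7500).
Jacobian J = [[0, -2·x₂ + 4·x₃, 4·x₂ - 2·x₃], [-2, -1, 0], [2·x₁, 0, 1]].
At the point, J = [[0.0000, 5.0000, -1.0000], [-2.0000, -1.0000, 0.0000], [3.0000, 0.0000, 1.0000]] (det J = 7.0000).
Solving J·Δ = −F gives Δ = (-0.8929, 0.2857, -1.0714).
Then the next iterate is (x₁, x₂, x₃)₁ = (0.6071, 0.7857, 0.4286).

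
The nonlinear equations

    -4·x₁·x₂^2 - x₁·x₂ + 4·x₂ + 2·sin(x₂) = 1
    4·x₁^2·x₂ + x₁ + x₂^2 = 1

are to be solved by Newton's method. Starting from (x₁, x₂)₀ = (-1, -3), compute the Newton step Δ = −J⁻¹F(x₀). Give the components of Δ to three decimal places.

(0.244, 0.555)

At (-1, -3): F = (19.71776, -5.000).
Jacobian J = [[-4·x₂^2 - x₂, -8·x₁·x₂ - x₁ + 2·cos(x₂) + 4], [8·x₁·x₂ + 1, 4·x₁^2 + 2·x₂]].
At the point, J = [[-33.000, -20.97998], [25.000, -2.000]] (det J = 590.49962).
Solving J·Δ = −F gives Δ = (0.244, 0.555).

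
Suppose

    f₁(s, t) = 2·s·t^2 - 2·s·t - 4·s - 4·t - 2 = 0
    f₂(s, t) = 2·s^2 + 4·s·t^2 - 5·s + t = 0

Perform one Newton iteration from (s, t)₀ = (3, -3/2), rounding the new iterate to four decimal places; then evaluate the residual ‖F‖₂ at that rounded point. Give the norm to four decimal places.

8.1700

At (3, -3/2): F = (14.5000, 28.5000).
Jacobian J = [[2·t^2 - 2·t - 4, 4·s·t - 2·s - 4], [4·s + 4·t^2 - 5, 8·s·t + 1]].
At the point, J = [[3.5000, -28.0000], [16.0000, -35.0000]] (det J = 325.5000).
Solving J·Δ = −F gives Δ = (-0.8925, 0.4063).
Then the next iterate is (s, t)₁ = (2.1075, -1.0937).
Re-evaluating at (2.1075, -1.0937): F = (3.596643, 7.335707), so ‖F‖₂ = 8.1700.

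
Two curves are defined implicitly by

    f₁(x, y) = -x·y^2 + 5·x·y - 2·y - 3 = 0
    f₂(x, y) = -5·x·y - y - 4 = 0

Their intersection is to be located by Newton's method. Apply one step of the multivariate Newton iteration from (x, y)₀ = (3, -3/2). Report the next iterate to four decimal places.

(6.1111, 1.2083)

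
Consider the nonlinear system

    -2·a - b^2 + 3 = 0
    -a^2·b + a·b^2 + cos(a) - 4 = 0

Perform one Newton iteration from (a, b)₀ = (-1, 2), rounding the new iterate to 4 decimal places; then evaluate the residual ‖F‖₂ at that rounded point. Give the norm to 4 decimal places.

3.1835

At (-1, 2): F = (1.0000, -9.459698).
Jacobian J = [[-2, -2·b], [-2·a·b + b^2 - sin(a), -a^2 + 2·a·b]].
At the point, J = [[-2.0000, -4.0000], [8.841471, -5.0000]] (det J = 45.365884).
Solving J·Δ = −F gives Δ = (0.9443, -0.2221).
Then the next iterate is (a, b)₁ = (-0.0557, 1.7779).
Re-evaluating at (-0.0557, 1.7779): F = (-0.049528, -3.183130), so ‖F‖₂ = 3.1835.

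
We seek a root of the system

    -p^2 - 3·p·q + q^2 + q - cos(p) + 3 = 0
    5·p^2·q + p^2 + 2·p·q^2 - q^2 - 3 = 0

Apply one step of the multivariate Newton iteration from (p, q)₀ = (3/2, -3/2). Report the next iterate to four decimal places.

(0.9979, -0.4346)

At (3/2, -3/2): F = (8.179263, -13.1250).
Jacobian J = [[-2·p - 3·q + sin(p), -3·p + 2·q + 1], [10·p·q + 2·p + 2·q^2, 5·p^2 + 4·p·q - 2·q]].
At the point, J = [[2.497495, -6.5000], [-15.0000, 5.2500]] (det J = -84.388151).
Solving J·Δ = −F gives Δ = (-0.5021, 1.0654).
Then the next iterate is (p, q)₁ = (0.9979, -0.4346).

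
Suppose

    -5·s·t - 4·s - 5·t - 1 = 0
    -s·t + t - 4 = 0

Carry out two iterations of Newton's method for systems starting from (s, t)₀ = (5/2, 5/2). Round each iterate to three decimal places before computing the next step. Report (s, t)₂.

(-0.838, 2.235)

At (5/2, 5/2): F = (-54.750, -7.750).
Jacobian J = [[-5·t - 4, -5·s - 5], [-t, -s + 1]].
At the point, J = [[-16.500, -17.500], [-2.500, -1.500]] (det J = -19.000).
Solving J·Δ = −F gives Δ = (-2.816, -0.474).
Then the next iterate is (s, t)₁ = (-0.316, 2.026).
Round to (-0.316, 2.026) and repeat: F = (-6.66492, -1.33378), J = [[-14.130, -3.420], [-2.026, 1.316]].
Δ = (-0.522, 0.209), so (s, t)₂ = (-0.838, 2.235).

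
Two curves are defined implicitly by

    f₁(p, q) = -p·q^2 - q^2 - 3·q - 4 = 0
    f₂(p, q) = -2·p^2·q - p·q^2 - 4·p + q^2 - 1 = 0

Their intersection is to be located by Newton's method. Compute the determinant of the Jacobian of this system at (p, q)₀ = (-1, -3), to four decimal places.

J = [[-q^2, -2·p·q - 2·q - 3], [-4·p·q - q^2 - 4, -2·p^2 - 2·p·q + 2·q]].
At the point, J = [[-9.0000, -3.0000], [-25.0000, -14.0000]].
det J = 51.0000.

51.0000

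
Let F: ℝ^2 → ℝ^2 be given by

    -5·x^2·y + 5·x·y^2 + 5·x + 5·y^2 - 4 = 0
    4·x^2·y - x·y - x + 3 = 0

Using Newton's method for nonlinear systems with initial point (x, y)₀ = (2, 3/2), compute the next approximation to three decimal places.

(1.434, 0.798)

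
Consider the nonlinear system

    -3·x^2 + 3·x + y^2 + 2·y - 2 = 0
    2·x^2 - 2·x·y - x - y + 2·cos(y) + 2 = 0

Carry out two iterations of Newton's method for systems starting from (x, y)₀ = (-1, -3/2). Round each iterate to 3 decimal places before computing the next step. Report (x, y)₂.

At (-1, -3/2): F = (-8.750, 3.64147).
Jacobian J = [[-6·x + 3, 2·y + 2], [4·x - 2·y - 1, -2·x - 2·sin(y) - 1]].
At the point, J = [[9.000, -1.000], [-2.000, 2.99499]] (det J = 24.95491).
Solving J·Δ = −F gives Δ = (0.904, -0.612).
Then the next iterate is (x, y)₁ = (-0.096, -2.112).
Round to (-0.096, -2.112) and repeat: F = (-2.07910, 2.79059), J = [[3.576, -2.224], [2.840, 0.90618]].
Δ = (-0.452, -1.662), so (x, y)₂ = (-0.548, -3.774).

(-0.548, -3.774)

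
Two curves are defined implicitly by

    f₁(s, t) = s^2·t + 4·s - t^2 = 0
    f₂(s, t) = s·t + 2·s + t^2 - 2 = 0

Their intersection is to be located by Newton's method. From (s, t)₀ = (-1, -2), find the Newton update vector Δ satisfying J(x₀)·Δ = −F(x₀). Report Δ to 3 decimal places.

(1.000, 0.400)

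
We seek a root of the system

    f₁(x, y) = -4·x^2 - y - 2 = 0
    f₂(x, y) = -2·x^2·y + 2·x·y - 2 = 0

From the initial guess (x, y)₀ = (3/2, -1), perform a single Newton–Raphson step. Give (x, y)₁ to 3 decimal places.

(0.841, -3.091)

At (3/2, -1): F = (-10.000, -0.500).
Jacobian J = [[-8·x, -1], [-4·x·y + 2·y, -2·x^2 + 2·x]].
At the point, J = [[-12.000, -1.000], [4.000, -1.500]] (det J = 22.000).
Solving J·Δ = −F gives Δ = (-0.659, -2.091).
Then the next iterate is (x, y)₁ = (0.841, -3.091).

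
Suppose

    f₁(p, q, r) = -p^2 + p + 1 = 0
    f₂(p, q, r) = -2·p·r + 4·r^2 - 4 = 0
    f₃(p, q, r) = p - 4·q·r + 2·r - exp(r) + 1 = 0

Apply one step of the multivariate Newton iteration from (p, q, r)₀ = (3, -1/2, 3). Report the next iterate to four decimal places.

(2.0000, 0.5656, 1.8889)

At (3, -1/2, 3): F = (-5.0000, 14.0000, -4.085537).
Jacobian J = [[-2·p + 1, 0, 0], [-2·r, 0, -2·p + 8·r], [1, -4·r, -4·q - exp(r) + 2]].
At the point, J = [[-5.0000, 0.0000, 0.0000], [-6.0000, 0.0000, 18.0000], [1.0000, -12.0000, -16.085537]] (det J = -1080.0000).
Solving J·Δ = −F gives Δ = (-1.0000, 1.0656, -1.1111).
Then the next iterate is (p, q, r)₁ = (2.0000, 0.5656, 1.8889).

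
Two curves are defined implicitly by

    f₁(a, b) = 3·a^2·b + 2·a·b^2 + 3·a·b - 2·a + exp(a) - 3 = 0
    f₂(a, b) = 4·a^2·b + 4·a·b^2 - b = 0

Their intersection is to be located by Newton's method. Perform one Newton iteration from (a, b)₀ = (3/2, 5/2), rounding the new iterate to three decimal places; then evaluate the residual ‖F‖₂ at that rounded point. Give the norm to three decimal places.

18.856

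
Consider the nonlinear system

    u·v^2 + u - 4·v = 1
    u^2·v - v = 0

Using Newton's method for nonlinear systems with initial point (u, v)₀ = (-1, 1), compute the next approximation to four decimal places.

At (-1, 1): F = (-7.0000, 0.0000).
Jacobian J = [[v^2 + 1, 2·u·v - 4], [2·u·v, u^2 - 1]].
At the point, J = [[2.0000, -6.0000], [-2.0000, 0.0000]] (det J = -12.0000).
Solving J·Δ = −F gives Δ = (0.0000, -1.1667).
Then the next iterate is (u, v)₁ = (-1.0000, -0.1667).

(-1.0000, -0.1667)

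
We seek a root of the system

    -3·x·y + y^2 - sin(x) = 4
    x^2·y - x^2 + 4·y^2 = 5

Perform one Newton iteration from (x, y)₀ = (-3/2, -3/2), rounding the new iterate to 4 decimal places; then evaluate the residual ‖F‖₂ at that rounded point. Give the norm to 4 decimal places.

5.1754

At (-3/2, -3/2): F = (-7.502505, -1.6250).
Jacobian J = [[-3·y - cos(x), -3·x + 2·y], [2·x·y - 2·x, x^2 + 8·y]].
At the point, J = [[4.429263, 1.5000], [7.5000, -9.7500]] (det J = -54.435312).
Solving J·Δ = −F gives Δ = (1.3886, 0.9015).
Then the next iterate is (x, y)₁ = (-0.1114, -0.5985).
Re-evaluating at (-0.1114, -0.5985): F = (-3.730647, -3.587028), so ‖F‖₂ = 5.1754.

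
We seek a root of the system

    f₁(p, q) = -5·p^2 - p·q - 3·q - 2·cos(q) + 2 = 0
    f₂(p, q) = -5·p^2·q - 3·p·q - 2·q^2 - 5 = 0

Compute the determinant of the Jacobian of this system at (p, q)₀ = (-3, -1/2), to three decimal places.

-1049.944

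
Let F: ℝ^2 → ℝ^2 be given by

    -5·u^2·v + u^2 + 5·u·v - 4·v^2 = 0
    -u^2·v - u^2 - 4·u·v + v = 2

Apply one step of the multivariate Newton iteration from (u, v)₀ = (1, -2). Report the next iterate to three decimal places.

At (1, -2): F = (-15.000, 5.000).
Jacobian J = [[-10·u·v + 2·u + 5·v, -5·u^2 + 5·u - 8·v], [-2·u·v - 2·u - 4·v, -u^2 - 4·u + 1]].
At the point, J = [[12.000, 16.000], [10.000, -4.000]] (det J = -208.000).
Solving J·Δ = −F gives Δ = (-0.096, 1.010).
Then the next iterate is (u, v)₁ = (0.904, -0.990).

(0.904, -0.990)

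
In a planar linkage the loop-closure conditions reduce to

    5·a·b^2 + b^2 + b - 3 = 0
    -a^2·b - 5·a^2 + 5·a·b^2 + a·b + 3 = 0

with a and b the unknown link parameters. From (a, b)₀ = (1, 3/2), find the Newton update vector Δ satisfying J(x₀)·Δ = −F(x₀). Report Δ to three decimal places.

At (1, 3/2): F = (12.000, 9.250).
Jacobian J = [[5·b^2, 10·a·b + 2·b + 1], [-2·a·b - 10·a + 5·b^2 + b, -a^2 + 10·a·b + a]].
At the point, J = [[11.250, 19.000], [-0.250, 15.000]] (det J = 173.500).
Solving J·Δ = −F gives Δ = (-0.024, -0.617).

(-0.024, -0.617)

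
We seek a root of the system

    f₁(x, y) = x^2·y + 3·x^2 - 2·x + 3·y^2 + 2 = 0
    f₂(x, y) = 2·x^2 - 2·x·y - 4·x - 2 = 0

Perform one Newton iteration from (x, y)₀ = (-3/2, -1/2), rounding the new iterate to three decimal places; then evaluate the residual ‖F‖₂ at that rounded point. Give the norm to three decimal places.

At (-3/2, -1/2): F = (11.375, 7.000).
Jacobian J = [[2·x·y + 6·x - 2, x^2 + 6·y], [4·x - 2·y - 4, -2·x]].
At the point, J = [[-9.500, -0.750], [-9.000, 3.000]] (det J = -35.250).
Solving J·Δ = −F gives Δ = (1.117, 1.018).
Then the next iterate is (x, y)₁ = (-0.383, 0.518).
Re-evaluating at (-0.383, 0.518): F = (4.08702, 0.22217), so ‖F‖₂ = 4.093.

4.093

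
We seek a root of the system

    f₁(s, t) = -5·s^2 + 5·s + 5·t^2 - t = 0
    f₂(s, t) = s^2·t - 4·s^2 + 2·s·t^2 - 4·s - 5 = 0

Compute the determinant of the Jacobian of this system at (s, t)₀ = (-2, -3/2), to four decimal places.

760.0000

J = [[-10·s + 5, 10·t - 1], [2·s·t - 8·s + 2·t^2 - 4, s^2 + 4·s·t]].
At the point, J = [[25.0000, -16.0000], [22.5000, 16.0000]].
det J = 760.0000.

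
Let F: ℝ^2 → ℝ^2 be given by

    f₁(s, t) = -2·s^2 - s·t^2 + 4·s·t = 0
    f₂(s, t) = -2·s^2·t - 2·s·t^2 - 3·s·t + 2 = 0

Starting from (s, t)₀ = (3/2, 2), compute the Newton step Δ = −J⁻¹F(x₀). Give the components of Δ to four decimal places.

(0.7500, -2.2619)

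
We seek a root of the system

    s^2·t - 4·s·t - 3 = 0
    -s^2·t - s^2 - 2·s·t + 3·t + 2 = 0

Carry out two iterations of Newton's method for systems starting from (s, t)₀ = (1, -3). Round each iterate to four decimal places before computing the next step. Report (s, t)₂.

(0.6537, -1.3083)

At (1, -3): F = (6.0000, 1.0000).
Jacobian J = [[2·s·t - 4·t, s^2 - 4·s], [-2·s·t - 2·s - 2·t, -s^2 - 2·s + 3]].
At the point, J = [[6.0000, -3.0000], [10.0000, 0.0000]] (det J = 30.0000).
Solving J·Δ = −F gives Δ = (-0.1000, 1.8000).
Then the next iterate is (s, t)₁ = (0.9000, -1.2000).
Round to (0.9000, -1.2000) and repeat: F = (0.3480, 0.7220), J = [[2.6400, -2.7900], [2.7600, 0.3900]].
Δ = (-0.2463, -0.1083), so (s, t)₂ = (0.6537, -1.3083).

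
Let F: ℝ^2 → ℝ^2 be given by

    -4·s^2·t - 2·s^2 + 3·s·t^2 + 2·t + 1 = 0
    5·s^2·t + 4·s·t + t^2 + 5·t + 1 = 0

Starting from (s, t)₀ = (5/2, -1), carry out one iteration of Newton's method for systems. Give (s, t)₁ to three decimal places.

At (5/2, -1): F = (19.000, -44.250).
Jacobian J = [[-8·s·t - 4·s + 3·t^2, -4·s^2 + 6·s·t + 2], [10·s·t + 4·t, 5·s^2 + 4·s + 2·t + 5]].
At the point, J = [[13.000, -38.000], [-29.000, 44.250]] (det J = -526.750).
Solving J·Δ = −F gives Δ = (-1.596, -0.046).
Then the next iterate is (s, t)₁ = (0.904, -1.046).

(0.904, -1.046)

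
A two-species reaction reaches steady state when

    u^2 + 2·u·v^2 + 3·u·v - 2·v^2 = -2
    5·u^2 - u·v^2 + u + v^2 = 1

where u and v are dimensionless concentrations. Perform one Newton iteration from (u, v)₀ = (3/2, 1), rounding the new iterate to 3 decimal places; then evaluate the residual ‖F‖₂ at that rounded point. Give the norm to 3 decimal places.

4.107

At (3/2, 1): F = (9.750, 11.250).
Jacobian J = [[2·u + 2·v^2 + 3·v, 4·u·v + 3·u - 4·v], [10·u - v^2 + 1, -2·u·v + 2·v]].
At the point, J = [[8.000, 6.500], [15.000, -1.000]] (det J = -105.500).
Solving J·Δ = −F gives Δ = (-0.786, -0.533).
Then the next iterate is (u, v)₁ = (0.714, 0.467).
Re-evaluating at (0.714, 0.467): F = (3.38536, 2.32535), so ‖F‖₂ = 4.107.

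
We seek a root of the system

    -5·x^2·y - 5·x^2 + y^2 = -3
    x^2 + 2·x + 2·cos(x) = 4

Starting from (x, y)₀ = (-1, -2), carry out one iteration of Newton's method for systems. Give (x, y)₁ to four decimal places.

At (-1, -2): F = (12.0000, -3.919395).
Jacobian J = [[-10·x·y - 10·x, -5·x^2 + 2·y], [2·x - 2·sin(x) + 2, 0]].
At the point, J = [[-10.0000, -9.0000], [1.682942, 0.0000]] (det J = 15.146478).
Solving J·Δ = −F gives Δ = (2.3289, -1.2543).
Then the next iterate is (x, y)₁ = (1.3289, -3.2543).

(1.3289, -3.2543)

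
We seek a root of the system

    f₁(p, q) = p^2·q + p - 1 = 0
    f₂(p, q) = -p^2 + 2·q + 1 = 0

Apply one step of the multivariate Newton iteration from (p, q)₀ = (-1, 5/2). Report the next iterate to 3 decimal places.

At (-1, 5/2): F = (0.500, 5.000).
Jacobian J = [[2·p·q + 1, p^2], [-2·p, 2]].
At the point, J = [[-4.000, 1.000], [2.000, 2.000]] (det J = -10.000).
Solving J·Δ = −F gives Δ = (-0.400, -2.100).
Then the next iterate is (p, q)₁ = (-1.400, 0.400).

(-1.400, 0.400)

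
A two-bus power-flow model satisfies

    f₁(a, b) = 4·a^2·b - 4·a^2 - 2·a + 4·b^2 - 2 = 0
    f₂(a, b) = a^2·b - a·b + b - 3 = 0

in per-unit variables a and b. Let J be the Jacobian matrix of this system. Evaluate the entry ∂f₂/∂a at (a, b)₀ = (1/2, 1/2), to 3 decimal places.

0.000

∂f₂/∂a = 2·a·b - b.
At (1/2, 1/2) this is 0.000.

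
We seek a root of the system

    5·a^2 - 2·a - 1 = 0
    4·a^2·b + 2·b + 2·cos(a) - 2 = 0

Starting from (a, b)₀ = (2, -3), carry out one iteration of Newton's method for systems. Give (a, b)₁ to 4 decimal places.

At (2, -3): F = (15.0000, -56.832294).
Jacobian J = [[10·a - 2, 0], [8·a·b - 2·sin(a), 4·a^2 + 2]].
At the point, J = [[18.0000, 0.0000], [-49.818595, 18.0000]] (det J = 324.0000).
Solving J·Δ = −F gives Δ = (-0.8333, 0.8509).
Then the next iterate is (a, b)₁ = (1.1667, -2.1491).

(1.1667, -2.1491)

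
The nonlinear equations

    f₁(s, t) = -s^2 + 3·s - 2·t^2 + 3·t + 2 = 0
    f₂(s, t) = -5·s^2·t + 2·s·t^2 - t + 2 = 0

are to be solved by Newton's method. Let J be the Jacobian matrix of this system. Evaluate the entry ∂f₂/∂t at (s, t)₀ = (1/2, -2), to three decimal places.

∂f₂/∂t = -5·s^2 + 4·s·t - 1.
At (1/2, -2) this is -6.250.

-6.250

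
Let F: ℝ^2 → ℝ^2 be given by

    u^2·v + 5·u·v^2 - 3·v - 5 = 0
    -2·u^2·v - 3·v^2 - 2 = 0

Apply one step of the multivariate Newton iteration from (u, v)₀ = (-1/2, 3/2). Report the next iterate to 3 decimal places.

At (-1/2, 3/2): F = (-14.750, -9.500).
Jacobian J = [[2·u·v + 5·v^2, u^2 + 10·u·v - 3], [-4·u·v, -2·u^2 - 6·v]].
At the point, J = [[9.750, -10.250], [3.000, -9.500]] (det J = -61.875).
Solving J·Δ = −F gives Δ = (0.691, -0.782).
Then the next iterate is (u, v)₁ = (0.191, 0.718).

(0.191, 0.718)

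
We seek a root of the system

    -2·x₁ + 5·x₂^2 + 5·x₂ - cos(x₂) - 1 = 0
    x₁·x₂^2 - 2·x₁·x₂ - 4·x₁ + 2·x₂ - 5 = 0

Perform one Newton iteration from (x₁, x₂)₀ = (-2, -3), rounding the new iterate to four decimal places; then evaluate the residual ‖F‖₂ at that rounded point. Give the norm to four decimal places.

13.3851

At (-2, -3): F = (33.989992, -33.0000).
Jacobian J = [[-2, 10·x₂ + sin(x₂) + 5], [x₂^2 - 2·x₂ - 4, 2·x₁·x₂ - 2·x₁ + 2]].
At the point, J = [[-2.0000, -25.141120], [11.0000, 18.0000]] (det J = 240.552320).
Solving J·Δ = −F gives Δ = (0.9056, 1.2799).
Then the next iterate is (x₁, x₂)₁ = (-1.0944, -1.7201).
Re-evaluating at (-1.0944, -1.7201): F = (7.530770, -11.065604), so ‖F‖₂ = 13.3851.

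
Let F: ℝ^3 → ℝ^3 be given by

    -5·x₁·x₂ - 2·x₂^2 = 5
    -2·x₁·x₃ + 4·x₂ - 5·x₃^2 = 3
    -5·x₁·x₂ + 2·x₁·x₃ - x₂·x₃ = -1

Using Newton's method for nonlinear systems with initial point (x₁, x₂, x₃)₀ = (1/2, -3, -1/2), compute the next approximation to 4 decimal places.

(-0.0544, -0.4930, 1.0691)

At (1/2, -3, -1/2): F = (-15.5000, -15.7500, 6.5000).
Jacobian J = [[-5·x₂, -5·x₁ - 4·x₂, 0], [-2·x₃, 4, -2·x₁ - 10·x₃], [-5·x₂ + 2·x₃, -5·x₁ - x₃, 2·x₁ - x₂]].
At the point, J = [[15.0000, 9.5000, 0.0000], [1.0000, 4.0000, 4.0000], [14.0000, -2.0000, 4.0000]] (det J = 854.0000).
Solving J·Δ = −F gives Δ = (-0.5544, 2.5070, 1.5691).
Then the next iterate is (x₁, x₂, x₃)₁ = (-0.0544, -0.4930, 1.0691).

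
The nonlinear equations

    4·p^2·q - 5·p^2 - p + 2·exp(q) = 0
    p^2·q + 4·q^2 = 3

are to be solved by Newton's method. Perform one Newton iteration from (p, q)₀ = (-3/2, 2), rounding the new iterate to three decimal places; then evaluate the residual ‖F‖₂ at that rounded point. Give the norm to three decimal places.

At (-3/2, 2): F = (23.02811, 17.500).
Jacobian J = [[8·p·q - 10·p - 1, 4·p^2 + 2·exp(q)], [2·p·q, p^2 + 8·q]].
At the point, J = [[-10.000, 23.77811], [-6.000, 18.250]] (det J = -39.83133).
Solving J·Δ = −F gives Δ = (0.104, -0.925).
Then the next iterate is (p, q)₁ = (-1.396, 1.075).
Re-evaluating at (-1.396, 1.075): F = (5.89181, 3.71748), so ‖F‖₂ = 6.967.

6.967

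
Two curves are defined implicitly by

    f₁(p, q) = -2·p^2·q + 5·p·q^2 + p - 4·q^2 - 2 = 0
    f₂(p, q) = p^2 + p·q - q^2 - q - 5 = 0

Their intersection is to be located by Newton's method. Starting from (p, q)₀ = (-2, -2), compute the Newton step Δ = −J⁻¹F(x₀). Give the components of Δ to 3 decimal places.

(0.314, 0.884)

At (-2, -2): F = (-44.000, 1.000).
Jacobian J = [[-4·p·q + 5·q^2 + 1, -2·p^2 + 10·p·q - 8·q], [2·p + q, p - 2·q - 1]].
At the point, J = [[5.000, 48.000], [-6.000, 1.000]] (det J = 293.000).
Solving J·Δ = −F gives Δ = (0.314, 0.884).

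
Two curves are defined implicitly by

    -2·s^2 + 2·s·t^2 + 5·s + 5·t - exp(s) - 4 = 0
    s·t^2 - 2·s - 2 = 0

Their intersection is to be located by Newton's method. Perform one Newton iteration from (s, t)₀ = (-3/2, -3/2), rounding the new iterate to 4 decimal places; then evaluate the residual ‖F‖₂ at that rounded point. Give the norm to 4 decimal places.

At (-3/2, -3/2): F = (-30.473130, -2.3750).
Jacobian J = [[-4·s + 2·t^2 - exp(s) + 5, 4·s·t + 5], [t^2 - 2, 2·s·t]].
At the point, J = [[15.276870, 14.0000], [0.2500, 4.5000]] (det J = 65.245914).
Solving J·Δ = −F gives Δ = (1.5921, 0.4393).
Then the next iterate is (s, t)₁ = (0.0921, -1.0607).
Re-evaluating at (0.0921, -1.0607): F = (-9.749199, -2.080580), so ‖F‖₂ = 9.9687.

9.9687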